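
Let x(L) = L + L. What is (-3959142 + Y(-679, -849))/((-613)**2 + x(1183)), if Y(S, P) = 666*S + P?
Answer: -32683/2801 ≈ -11.668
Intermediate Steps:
x(L) = 2*L
Y(S, P) = P + 666*S
(-3959142 + Y(-679, -849))/((-613)**2 + x(1183)) = (-3959142 + (-849 + 666*(-679)))/((-613)**2 + 2*1183) = (-3959142 + (-849 - 452214))/(375769 + 2366) = (-3959142 - 453063)/378135 = -4412205*1/378135 = -32683/2801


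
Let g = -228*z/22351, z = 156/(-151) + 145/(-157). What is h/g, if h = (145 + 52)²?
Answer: 20563924968013/10576236 ≈ 1.9444e+6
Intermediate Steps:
z = -46387/23707 (z = 156*(-1/151) + 145*(-1/157) = -156/151 - 145/157 = -46387/23707 ≈ -1.9567)
g = 10576236/529875157 (g = -228*(-46387/23707)/22351 = (10576236/23707)*(1/22351) = 10576236/529875157 ≈ 0.019960)
h = 38809 (h = 197² = 38809)
h/g = 38809/(10576236/529875157) = 38809*(529875157/10576236) = 20563924968013/10576236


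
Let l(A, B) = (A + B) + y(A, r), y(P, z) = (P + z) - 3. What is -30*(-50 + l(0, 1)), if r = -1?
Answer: 1590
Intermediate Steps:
y(P, z) = -3 + P + z
l(A, B) = -4 + B + 2*A (l(A, B) = (A + B) + (-3 + A - 1) = (A + B) + (-4 + A) = -4 + B + 2*A)
-30*(-50 + l(0, 1)) = -30*(-50 + (-4 + 1 + 2*0)) = -30*(-50 + (-4 + 1 + 0)) = -30*(-50 - 3) = -30*(-53) = -1*(-1590) = 1590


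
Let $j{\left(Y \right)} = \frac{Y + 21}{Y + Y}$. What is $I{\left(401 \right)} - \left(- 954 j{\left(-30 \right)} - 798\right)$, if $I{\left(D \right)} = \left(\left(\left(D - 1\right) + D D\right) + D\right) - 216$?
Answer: $\frac{1623271}{10} \approx 1.6233 \cdot 10^{5}$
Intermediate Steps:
$j{\left(Y \right)} = \frac{21 + Y}{2 Y}$
$I{\left(D \right)} = -217 + D^{2} + 2 D$ ($I{\left(D \right)} = \left(\left(\left(-1 + D\right) + D^{2}\right) + D\right) - 216 = \left(\left(-1 + D + D^{2}\right) + D\right) - 216 = \left(-1 + D^{2} + 2 D\right) - 216 = -217 + D^{2} + 2 D$)
$I{\left(401 \right)} - \left(- 954 j{\left(-30 \right)} - 798\right) = \left(-217 + 401^{2} + 2 \cdot 401\right) - \left(- 954 \frac{21 - 30}{2 \left(-30\right)} - 798\right) = \left(-217 + 160801 + 802\right) - \left(- 954 \cdot \frac{1}{2} \left(- \frac{1}{30}\right) \left(-9\right) - 798\right) = 161386 - \left(\left(-954\right) \frac{3}{20} - 798\right) = 161386 - \left(- \frac{1431}{10} - 798\right) = 161386 - - \frac{9411}{10} = 161386 + \frac{9411}{10} = \frac{1623271}{10}$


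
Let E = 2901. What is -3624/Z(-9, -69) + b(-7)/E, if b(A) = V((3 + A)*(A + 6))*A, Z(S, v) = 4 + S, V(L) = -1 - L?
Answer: 10513399/14505 ≈ 724.81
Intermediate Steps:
b(A) = A*(-1 - (3 + A)*(6 + A)) (b(A) = (-1 - (3 + A)*(A + 6))*A = (-1 - (3 + A)*(6 + A))*A = A*(-1 - (3 + A)*(6 + A)))
-3624/Z(-9, -69) + b(-7)/E = -3624/(4 - 9) - 1*(-7)*(19 + (-7)² + 9*(-7))/2901 = -3624/(-5) - 1*(-7)*(19 + 49 - 63)*(1/2901) = -3624*(-⅕) - 1*(-7)*5*(1/2901) = 3624/5 + 35*(1/2901) = 3624/5 + 35/2901 = 10513399/14505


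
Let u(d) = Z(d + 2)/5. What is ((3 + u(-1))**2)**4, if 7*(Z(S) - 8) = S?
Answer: 474373168346071296/2251875390625 ≈ 2.1066e+5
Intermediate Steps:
Z(S) = 8 + S/7
u(d) = 58/35 + d/35 (u(d) = (8 + (d + 2)/7)/5 = (8 + (2 + d)/7)*(1/5) = (8 + (2/7 + d/7))*(1/5) = (58/7 + d/7)*(1/5) = 58/35 + d/35)
((3 + u(-1))**2)**4 = ((3 + (58/35 + (1/35)*(-1)))**2)**4 = ((3 + (58/35 - 1/35))**2)**4 = ((3 + 57/35)**2)**4 = ((162/35)**2)**4 = (26244/1225)**4 = 474373168346071296/2251875390625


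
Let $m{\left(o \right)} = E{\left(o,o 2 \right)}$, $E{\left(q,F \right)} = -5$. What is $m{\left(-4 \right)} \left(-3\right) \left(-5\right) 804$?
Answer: $-60300$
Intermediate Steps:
$m{\left(o \right)} = -5$
$m{\left(-4 \right)} \left(-3\right) \left(-5\right) 804 = \left(-5\right) \left(-3\right) \left(-5\right) 804 = 15 \left(-5\right) 804 = \left(-75\right) 804 = -60300$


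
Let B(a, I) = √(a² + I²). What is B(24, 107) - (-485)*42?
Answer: 20370 + 5*√481 ≈ 20480.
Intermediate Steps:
B(a, I) = √(I² + a²)
B(24, 107) - (-485)*42 = √(107² + 24²) - (-485)*42 = √(11449 + 576) - 1*(-20370) = √12025 + 20370 = 5*√481 + 20370 = 20370 + 5*√481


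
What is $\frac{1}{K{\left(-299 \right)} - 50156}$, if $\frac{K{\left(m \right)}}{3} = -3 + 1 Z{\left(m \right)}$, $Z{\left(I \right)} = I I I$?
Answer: $- \frac{1}{80242862} \approx -1.2462 \cdot 10^{-8}$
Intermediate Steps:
$Z{\left(I \right)} = I^{3}$ ($Z{\left(I \right)} = I I^{2} = I^{3}$)
$K{\left(m \right)} = -9 + 3 m^{3}$ ($K{\left(m \right)} = 3 \left(-3 + 1 m^{3}\right) = 3 \left(-3 + m^{3}\right) = -9 + 3 m^{3}$)
$\frac{1}{K{\left(-299 \right)} - 50156} = \frac{1}{\left(-9 + 3 \left(-299\right)^{3}\right) - 50156} = \frac{1}{\left(-9 + 3 \left(-26730899\right)\right) - 50156} = \frac{1}{\left(-9 - 80192697\right) - 50156} = \frac{1}{-80192706 - 50156} = \frac{1}{-80242862} = - \frac{1}{80242862}$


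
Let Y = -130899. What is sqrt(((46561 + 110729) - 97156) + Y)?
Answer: I*sqrt(70765) ≈ 266.02*I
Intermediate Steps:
sqrt(((46561 + 110729) - 97156) + Y) = sqrt(((46561 + 110729) - 97156) - 130899) = sqrt((157290 - 97156) - 130899) = sqrt(60134 - 130899) = sqrt(-70765) = I*sqrt(70765)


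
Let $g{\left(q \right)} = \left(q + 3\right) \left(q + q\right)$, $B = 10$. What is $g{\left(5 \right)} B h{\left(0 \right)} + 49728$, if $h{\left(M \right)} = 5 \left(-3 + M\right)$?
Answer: $37728$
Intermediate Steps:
$g{\left(q \right)} = 2 q \left(3 + q\right)$ ($g{\left(q \right)} = \left(3 + q\right) 2 q = 2 q \left(3 + q\right)$)
$h{\left(M \right)} = -15 + 5 M$
$g{\left(5 \right)} B h{\left(0 \right)} + 49728 = 2 \cdot 5 \left(3 + 5\right) 10 \left(-15 + 5 \cdot 0\right) + 49728 = 2 \cdot 5 \cdot 8 \cdot 10 \left(-15 + 0\right) + 49728 = 80 \cdot 10 \left(-15\right) + 49728 = 800 \left(-15\right) + 49728 = -12000 + 49728 = 37728$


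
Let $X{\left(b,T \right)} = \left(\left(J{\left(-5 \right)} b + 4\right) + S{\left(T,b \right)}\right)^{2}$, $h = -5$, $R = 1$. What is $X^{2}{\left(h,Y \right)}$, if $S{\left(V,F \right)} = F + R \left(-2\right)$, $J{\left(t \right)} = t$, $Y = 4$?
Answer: $234256$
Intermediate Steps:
$S{\left(V,F \right)} = -2 + F$ ($S{\left(V,F \right)} = F + 1 \left(-2\right) = F - 2 = -2 + F$)
$X{\left(b,T \right)} = \left(2 - 4 b\right)^{2}$ ($X{\left(b,T \right)} = \left(\left(- 5 b + 4\right) + \left(-2 + b\right)\right)^{2} = \left(\left(4 - 5 b\right) + \left(-2 + b\right)\right)^{2} = \left(2 - 4 b\right)^{2}$)
$X^{2}{\left(h,Y \right)} = \left(4 \left(1 - -10\right)^{2}\right)^{2} = \left(4 \left(1 + 10\right)^{2}\right)^{2} = \left(4 \cdot 11^{2}\right)^{2} = \left(4 \cdot 121\right)^{2} = 484^{2} = 234256$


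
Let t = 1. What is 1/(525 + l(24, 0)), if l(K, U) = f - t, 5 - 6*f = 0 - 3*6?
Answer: 6/3167 ≈ 0.0018945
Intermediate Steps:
f = 23/6 (f = 5/6 - (0 - 3*6)/6 = 5/6 - (0 - 18)/6 = 5/6 - 1/6*(-18) = 5/6 + 3 = 23/6 ≈ 3.8333)
l(K, U) = 17/6 (l(K, U) = 23/6 - 1*1 = 23/6 - 1 = 17/6)
1/(525 + l(24, 0)) = 1/(525 + 17/6) = 1/(3167/6) = 6/3167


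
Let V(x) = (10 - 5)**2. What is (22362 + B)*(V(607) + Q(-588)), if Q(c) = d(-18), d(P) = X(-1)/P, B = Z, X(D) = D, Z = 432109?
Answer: 204966421/18 ≈ 1.1387e+7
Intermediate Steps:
V(x) = 25 (V(x) = 5**2 = 25)
B = 432109
d(P) = -1/P
Q(c) = 1/18 (Q(c) = -1/(-18) = -1*(-1/18) = 1/18)
(22362 + B)*(V(607) + Q(-588)) = (22362 + 432109)*(25 + 1/18) = 454471*(451/18) = 204966421/18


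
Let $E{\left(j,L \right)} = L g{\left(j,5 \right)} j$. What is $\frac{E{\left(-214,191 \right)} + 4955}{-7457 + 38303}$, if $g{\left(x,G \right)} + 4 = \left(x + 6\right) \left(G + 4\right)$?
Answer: $\frac{76684579}{30846} \approx 2486.0$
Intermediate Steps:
$g{\left(x,G \right)} = -4 + \left(4 + G\right) \left(6 + x\right)$ ($g{\left(x,G \right)} = -4 + \left(x + 6\right) \left(G + 4\right) = -4 + \left(6 + x\right) \left(4 + G\right) = -4 + \left(4 + G\right) \left(6 + x\right)$)
$E{\left(j,L \right)} = L j \left(50 + 9 j\right)$ ($E{\left(j,L \right)} = L \left(20 + 4 j + 6 \cdot 5 + 5 j\right) j = L \left(20 + 4 j + 30 + 5 j\right) j = L \left(50 + 9 j\right) j = L j \left(50 + 9 j\right)$)
$\frac{E{\left(-214,191 \right)} + 4955}{-7457 + 38303} = \frac{191 \left(-214\right) \left(50 + 9 \left(-214\right)\right) + 4955}{-7457 + 38303} = \frac{191 \left(-214\right) \left(50 - 1926\right) + 4955}{30846} = \left(191 \left(-214\right) \left(-1876\right) + 4955\right) \frac{1}{30846} = \left(76679624 + 4955\right) \frac{1}{30846} = 76684579 \cdot \frac{1}{30846} = \frac{76684579}{30846}$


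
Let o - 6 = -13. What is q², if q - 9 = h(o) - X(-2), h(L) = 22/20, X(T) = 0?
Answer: 10201/100 ≈ 102.01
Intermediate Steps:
o = -7 (o = 6 - 13 = -7)
h(L) = 11/10 (h(L) = 22*(1/20) = 11/10)
q = 101/10 (q = 9 + (11/10 - 1*0) = 9 + (11/10 + 0) = 9 + 11/10 = 101/10 ≈ 10.100)
q² = (101/10)² = 10201/100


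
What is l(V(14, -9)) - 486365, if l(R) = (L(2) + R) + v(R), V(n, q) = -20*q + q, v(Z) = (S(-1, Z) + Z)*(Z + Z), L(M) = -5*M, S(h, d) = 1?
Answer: -427380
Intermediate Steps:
v(Z) = 2*Z*(1 + Z) (v(Z) = (1 + Z)*(Z + Z) = (1 + Z)*(2*Z) = 2*Z*(1 + Z))
V(n, q) = -19*q
l(R) = -10 + R + 2*R*(1 + R) (l(R) = (-5*2 + R) + 2*R*(1 + R) = (-10 + R) + 2*R*(1 + R) = -10 + R + 2*R*(1 + R))
l(V(14, -9)) - 486365 = (-10 - 19*(-9) + 2*(-19*(-9))*(1 - 19*(-9))) - 486365 = (-10 + 171 + 2*171*(1 + 171)) - 486365 = (-10 + 171 + 2*171*172) - 486365 = (-10 + 171 + 58824) - 486365 = 58985 - 486365 = -427380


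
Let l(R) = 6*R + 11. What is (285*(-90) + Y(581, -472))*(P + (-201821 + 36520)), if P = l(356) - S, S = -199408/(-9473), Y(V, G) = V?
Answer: 38750588500250/9473 ≈ 4.0906e+9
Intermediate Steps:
l(R) = 11 + 6*R
S = 199408/9473 (S = -199408*(-1/9473) = 199408/9473 ≈ 21.050)
P = 20139123/9473 (P = (11 + 6*356) - 1*199408/9473 = (11 + 2136) - 199408/9473 = 2147 - 199408/9473 = 20139123/9473 ≈ 2125.9)
(285*(-90) + Y(581, -472))*(P + (-201821 + 36520)) = (285*(-90) + 581)*(20139123/9473 + (-201821 + 36520)) = (-25650 + 581)*(20139123/9473 - 165301) = -25069*(-1545757250/9473) = 38750588500250/9473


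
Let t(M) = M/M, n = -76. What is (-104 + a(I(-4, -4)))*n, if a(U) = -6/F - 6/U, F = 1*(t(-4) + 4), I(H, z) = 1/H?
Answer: 30856/5 ≈ 6171.2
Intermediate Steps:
t(M) = 1
F = 5 (F = 1*(1 + 4) = 1*5 = 5)
a(U) = -6/5 - 6/U
(-104 + a(I(-4, -4)))*n = (-104 + (-6/5 - 6/(1/(-4))))*(-76) = (-104 + (-6/5 - 6/(-1/4)))*(-76) = (-104 + (-6/5 - 6*(-4)))*(-76) = (-104 + (-6/5 + 24))*(-76) = (-104 + 114/5)*(-76) = -406/5*(-76) = 30856/5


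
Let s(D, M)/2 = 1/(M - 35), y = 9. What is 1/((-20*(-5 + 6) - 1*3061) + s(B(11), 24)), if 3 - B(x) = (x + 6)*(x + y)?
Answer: -11/33893 ≈ -0.00032455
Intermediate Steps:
B(x) = 3 - (6 + x)*(9 + x) (B(x) = 3 - (x + 6)*(x + 9) = 3 - (6 + x)*(9 + x))
s(D, M) = 2/(-35 + M) (s(D, M) = 2/(M - 35) = 2/(-35 + M))
1/((-20*(-5 + 6) - 1*3061) + s(B(11), 24)) = 1/((-20*(-5 + 6) - 1*3061) + 2/(-35 + 24)) = 1/((-20*1 - 3061) + 2/(-11)) = 1/((-20 - 3061) + 2*(-1/11)) = 1/(-3081 - 2/11) = 1/(-33893/11) = -11/33893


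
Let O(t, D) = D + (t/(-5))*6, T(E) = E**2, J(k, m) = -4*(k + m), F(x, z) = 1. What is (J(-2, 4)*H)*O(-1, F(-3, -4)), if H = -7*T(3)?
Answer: 5544/5 ≈ 1108.8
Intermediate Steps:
J(k, m) = -4*k - 4*m
O(t, D) = D - 6*t/5 (O(t, D) = D + (t*(-1/5))*6 = D - t/5*6 = D - 6*t/5)
H = -63 (H = -7*3**2 = -7*9 = -63)
(J(-2, 4)*H)*O(-1, F(-3, -4)) = ((-4*(-2) - 4*4)*(-63))*(1 - 6/5*(-1)) = ((8 - 16)*(-63))*(1 + 6/5) = -8*(-63)*(11/5) = 504*(11/5) = 5544/5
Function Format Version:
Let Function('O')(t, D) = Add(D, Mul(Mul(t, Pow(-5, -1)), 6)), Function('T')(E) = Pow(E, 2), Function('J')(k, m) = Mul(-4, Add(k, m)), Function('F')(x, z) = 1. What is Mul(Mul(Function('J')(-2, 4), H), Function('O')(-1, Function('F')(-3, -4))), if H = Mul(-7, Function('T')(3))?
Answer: Rational(5544, 5) ≈ 1108.8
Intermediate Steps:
Function('J')(k, m) = Add(Mul(-4, k), Mul(-4, m))
Function('O')(t, D) = Add(D, Mul(Rational(-6, 5), t)) (Function('O')(t, D) = Add(D, Mul(Mul(t, Rational(-1, 5)), 6)) = Add(D, Mul(Mul(Rational(-1, 5), t), 6)) = Add(D, Mul(Rational(-6, 5), t)))
H = -63 (H = Mul(-7, Pow(3, 2)) = Mul(-7, 9) = -63)
Mul(Mul(Function('J')(-2, 4), H), Function('O')(-1, Function('F')(-3, -4))) = Mul(Mul(Add(Mul(-4, -2), Mul(-4, 4)), -63), Add(1, Mul(Rational(-6, 5), -1))) = Mul(Mul(Add(8, -16), -63), Add(1, Rational(6, 5))) = Mul(Mul(-8, -63), Rational(11, 5)) = Mul(504, Rational(11, 5)) = Rational(5544, 5)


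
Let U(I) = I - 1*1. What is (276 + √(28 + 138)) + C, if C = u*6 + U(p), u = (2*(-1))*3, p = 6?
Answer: 245 + √166 ≈ 257.88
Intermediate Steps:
U(I) = -1 + I (U(I) = I - 1 = -1 + I)
u = -6 (u = -2*3 = -6)
C = -31 (C = -6*6 + (-1 + 6) = -36 + 5 = -31)
(276 + √(28 + 138)) + C = (276 + √(28 + 138)) - 31 = (276 + √166) - 31 = 245 + √166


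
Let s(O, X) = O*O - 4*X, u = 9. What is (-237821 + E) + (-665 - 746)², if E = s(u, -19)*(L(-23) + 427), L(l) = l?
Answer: 1816528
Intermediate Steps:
s(O, X) = O² - 4*X
E = 63428 (E = (9² - 4*(-19))*(-23 + 427) = (81 + 76)*404 = 157*404 = 63428)
(-237821 + E) + (-665 - 746)² = (-237821 + 63428) + (-665 - 746)² = -174393 + (-1411)² = -174393 + 1990921 = 1816528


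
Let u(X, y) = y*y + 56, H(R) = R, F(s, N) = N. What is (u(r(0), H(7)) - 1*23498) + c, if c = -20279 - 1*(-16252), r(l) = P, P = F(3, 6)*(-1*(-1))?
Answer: -27420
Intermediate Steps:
P = 6 (P = 6*(-1*(-1)) = 6*1 = 6)
r(l) = 6
u(X, y) = 56 + y² (u(X, y) = y² + 56 = 56 + y²)
c = -4027 (c = -20279 + 16252 = -4027)
(u(r(0), H(7)) - 1*23498) + c = ((56 + 7²) - 1*23498) - 4027 = ((56 + 49) - 23498) - 4027 = (105 - 23498) - 4027 = -23393 - 4027 = -27420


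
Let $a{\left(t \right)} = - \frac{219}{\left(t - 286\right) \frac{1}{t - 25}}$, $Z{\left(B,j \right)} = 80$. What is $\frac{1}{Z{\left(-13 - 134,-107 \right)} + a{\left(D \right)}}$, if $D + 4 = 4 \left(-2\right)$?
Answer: $\frac{298}{15737} \approx 0.018936$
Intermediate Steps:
$D = -12$ ($D = -4 + 4 \left(-2\right) = -4 - 8 = -12$)
$a{\left(t \right)} = - \frac{219 \left(-25 + t\right)}{-286 + t}$ ($a{\left(t \right)} = - \frac{219}{\left(-286 + t\right) \frac{1}{-25 + t}} = - \frac{219}{\frac{1}{-25 + t} \left(-286 + t\right)} = - 219 \frac{-25 + t}{-286 + t} = - \frac{219 \left(-25 + t\right)}{-286 + t}$)
$\frac{1}{Z{\left(-13 - 134,-107 \right)} + a{\left(D \right)}} = \frac{1}{80 + \frac{219 \left(25 - -12\right)}{-286 - 12}} = \frac{1}{80 + \frac{219 \left(25 + 12\right)}{-298}} = \frac{1}{80 + 219 \left(- \frac{1}{298}\right) 37} = \frac{1}{80 - \frac{8103}{298}} = \frac{1}{\frac{15737}{298}} = \frac{298}{15737}$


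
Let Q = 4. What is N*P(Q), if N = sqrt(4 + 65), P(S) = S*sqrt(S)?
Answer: 8*sqrt(69) ≈ 66.453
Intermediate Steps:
P(S) = S**(3/2)
N = sqrt(69) ≈ 8.3066
N*P(Q) = sqrt(69)*4**(3/2) = sqrt(69)*8 = 8*sqrt(69)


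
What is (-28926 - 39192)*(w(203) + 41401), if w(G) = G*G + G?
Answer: -5641055934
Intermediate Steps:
w(G) = G + G² (w(G) = G² + G = G + G²)
(-28926 - 39192)*(w(203) + 41401) = (-28926 - 39192)*(203*(1 + 203) + 41401) = -68118*(203*204 + 41401) = -68118*(41412 + 41401) = -68118*82813 = -5641055934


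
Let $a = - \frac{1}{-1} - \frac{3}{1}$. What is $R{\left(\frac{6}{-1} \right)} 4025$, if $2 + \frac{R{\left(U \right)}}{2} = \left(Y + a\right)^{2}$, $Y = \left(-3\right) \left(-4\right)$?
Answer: $788900$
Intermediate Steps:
$Y = 12$
$a = -2$ ($a = \left(-1\right) \left(-1\right) - 3 = 1 - 3 = -2$)
$R{\left(U \right)} = 196$ ($R{\left(U \right)} = -4 + 2 \left(12 - 2\right)^{2} = -4 + 2 \cdot 10^{2} = -4 + 2 \cdot 100 = -4 + 200 = 196$)
$R{\left(\frac{6}{-1} \right)} 4025 = 196 \cdot 4025 = 788900$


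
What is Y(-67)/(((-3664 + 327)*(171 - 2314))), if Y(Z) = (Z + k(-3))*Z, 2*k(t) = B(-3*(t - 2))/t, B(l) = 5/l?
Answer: 1139/1812978 ≈ 0.00062825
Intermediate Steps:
k(t) = 5/(2*t*(6 - 3*t)) (k(t) = ((5/((-3*(t - 2))))/t)/2 = ((5/((-3*(-2 + t))))/t)/2 = ((5/(6 - 3*t))/t)/2 = (5/(t*(6 - 3*t)))/2 = 5/(2*t*(6 - 3*t)))
Y(Z) = Z*(-1/18 + Z) (Y(Z) = (Z - ⅚/(-3*(-2 - 3)))*Z = (Z - ⅚*(-⅓)/(-5))*Z = (Z - ⅚*(-⅓)*(-⅕))*Z = (Z - 1/18)*Z = (-1/18 + Z)*Z = Z*(-1/18 + Z))
Y(-67)/(((-3664 + 327)*(171 - 2314))) = (-67*(-1/18 - 67))/(((-3664 + 327)*(171 - 2314))) = (-67*(-1207/18))/((-3337*(-2143))) = (80869/18)/7151191 = (80869/18)*(1/7151191) = 1139/1812978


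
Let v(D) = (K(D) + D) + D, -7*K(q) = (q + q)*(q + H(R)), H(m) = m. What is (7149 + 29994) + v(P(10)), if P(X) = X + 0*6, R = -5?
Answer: 260041/7 ≈ 37149.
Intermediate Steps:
P(X) = X (P(X) = X + 0 = X)
K(q) = -2*q*(-5 + q)/7 (K(q) = -(q + q)*(q - 5)/7 = -2*q*(-5 + q)/7)
v(D) = 2*D + 2*D*(5 - D)/7 (v(D) = (2*D*(5 - D)/7 + D) + D = (D + 2*D*(5 - D)/7) + D = 2*D + 2*D*(5 - D)/7)
(7149 + 29994) + v(P(10)) = (7149 + 29994) + (2/7)*10*(12 - 1*10) = 37143 + (2/7)*10*(12 - 10) = 37143 + (2/7)*10*2 = 37143 + 40/7 = 260041/7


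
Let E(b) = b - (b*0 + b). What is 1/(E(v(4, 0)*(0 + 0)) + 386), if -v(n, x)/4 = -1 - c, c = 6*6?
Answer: 1/386 ≈ 0.0025907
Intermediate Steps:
c = 36
v(n, x) = 148 (v(n, x) = -4*(-1 - 1*36) = -4*(-1 - 36) = -4*(-37) = 148)
E(b) = 0 (E(b) = b - (0 + b) = b - b = 0)
1/(E(v(4, 0)*(0 + 0)) + 386) = 1/(0 + 386) = 1/386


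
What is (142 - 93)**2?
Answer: 2401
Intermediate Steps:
(142 - 93)**2 = 49**2 = 2401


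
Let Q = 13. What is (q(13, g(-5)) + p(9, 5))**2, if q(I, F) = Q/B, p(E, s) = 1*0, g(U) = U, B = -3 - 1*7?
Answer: 169/100 ≈ 1.6900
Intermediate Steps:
B = -10 (B = -3 - 7 = -10)
p(E, s) = 0
q(I, F) = -13/10 (q(I, F) = 13/(-10) = 13*(-1/10) = -13/10)
(q(13, g(-5)) + p(9, 5))**2 = (-13/10 + 0)**2 = (-13/10)**2 = 169/100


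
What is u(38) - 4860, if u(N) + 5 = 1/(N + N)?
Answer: -369739/76 ≈ -4865.0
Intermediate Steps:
u(N) = -5 + 1/(2*N) (u(N) = -5 + 1/(N + N) = -5 + 1/(2*N))
u(38) - 4860 = (-5 + (½)/38) - 4860 = (-5 + (½)*(1/38)) - 4860 = (-5 + 1/76) - 4860 = -379/76 - 4860 = -369739/76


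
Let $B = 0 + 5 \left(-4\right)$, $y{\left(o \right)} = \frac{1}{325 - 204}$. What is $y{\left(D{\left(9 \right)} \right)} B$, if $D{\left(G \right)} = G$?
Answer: $- \frac{20}{121} \approx -0.16529$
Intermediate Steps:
$y{\left(o \right)} = \frac{1}{121}$
$B = -20$ ($B = 0 - 20 = -20$)
$y{\left(D{\left(9 \right)} \right)} B = \frac{1}{121} \left(-20\right) = - \frac{20}{121}$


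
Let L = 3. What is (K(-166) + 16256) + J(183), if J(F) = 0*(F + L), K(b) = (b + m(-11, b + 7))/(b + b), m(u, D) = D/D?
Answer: 5397157/332 ≈ 16257.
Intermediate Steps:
m(u, D) = 1
K(b) = (1 + b)/(2*b) (K(b) = (b + 1)/(b + b) = (1 + b)/((2*b)) = (1 + b)*(1/(2*b)) = (1 + b)/(2*b))
J(F) = 0 (J(F) = 0*(F + 3) = 0*(3 + F) = 0)
(K(-166) + 16256) + J(183) = ((½)*(1 - 166)/(-166) + 16256) + 0 = ((½)*(-1/166)*(-165) + 16256) + 0 = (165/332 + 16256) + 0 = 5397157/332 + 0 = 5397157/332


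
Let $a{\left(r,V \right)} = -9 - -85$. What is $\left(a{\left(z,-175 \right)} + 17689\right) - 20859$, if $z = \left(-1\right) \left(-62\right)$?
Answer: $-3094$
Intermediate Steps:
$z = 62$
$a{\left(r,V \right)} = 76$ ($a{\left(r,V \right)} = -9 + 85 = 76$)
$\left(a{\left(z,-175 \right)} + 17689\right) - 20859 = \left(76 + 17689\right) - 20859 = 17765 - 20859 = -3094$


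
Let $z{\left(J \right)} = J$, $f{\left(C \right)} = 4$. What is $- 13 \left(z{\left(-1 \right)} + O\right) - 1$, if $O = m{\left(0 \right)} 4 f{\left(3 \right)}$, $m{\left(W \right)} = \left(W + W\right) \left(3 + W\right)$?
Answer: $12$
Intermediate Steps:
$m{\left(W \right)} = 2 W \left(3 + W\right)$
$O = 0$ ($O = 2 \cdot 0 \left(3 + 0\right) 4 \cdot 4 = 2 \cdot 0 \cdot 3 \cdot 4 \cdot 4 = 0 \cdot 4 \cdot 4 = 0 \cdot 4 = 0$)
$- 13 \left(z{\left(-1 \right)} + O\right) - 1 = - 13 \left(-1 + 0\right) - 1 = \left(-13\right) \left(-1\right) - 1 = 13 - 1 = 12$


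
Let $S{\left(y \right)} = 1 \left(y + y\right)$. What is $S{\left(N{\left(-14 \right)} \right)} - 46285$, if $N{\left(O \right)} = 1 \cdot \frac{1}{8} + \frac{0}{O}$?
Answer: $- \frac{185139}{4} \approx -46285.0$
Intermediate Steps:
$N{\left(O \right)} = \frac{1}{8}$ ($N{\left(O \right)} = 1 \cdot \frac{1}{8} + 0 = \frac{1}{8} + 0 = \frac{1}{8}$)
$S{\left(y \right)} = 2 y$ ($S{\left(y \right)} = 1 \cdot 2 y = 2 y$)
$S{\left(N{\left(-14 \right)} \right)} - 46285 = 2 \cdot \frac{1}{8} - 46285 = \frac{1}{4} - 46285 = - \frac{185139}{4}$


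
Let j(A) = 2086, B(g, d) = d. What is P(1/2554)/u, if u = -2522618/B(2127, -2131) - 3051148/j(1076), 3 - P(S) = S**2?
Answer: -43494142850851/4043605333019920 ≈ -0.010756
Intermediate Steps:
P(S) = 3 - S**2
u = -619907620/2222633 (u = -2522618/(-2131) - 3051148/2086 = -2522618*(-1/2131) - 3051148*1/2086 = 2522618/2131 - 1525574/1043 = -619907620/2222633 ≈ -278.91)
P(1/2554)/u = (3 - (1/2554)**2)/(-619907620/2222633) = (3 - (1/2554)**2)*(-2222633/619907620) = (3 - 1*1/6522916)*(-2222633/619907620) = (3 - 1/6522916)*(-2222633/619907620) = (19568747/6522916)*(-2222633/619907620) = -43494142850851/4043605333019920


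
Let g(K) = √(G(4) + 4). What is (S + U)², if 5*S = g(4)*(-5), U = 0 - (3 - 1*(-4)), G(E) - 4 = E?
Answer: 61 + 28*√3 ≈ 109.50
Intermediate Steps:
G(E) = 4 + E
g(K) = 2*√3 (g(K) = √((4 + 4) + 4) = √(8 + 4) = √12 = 2*√3)
U = -7 (U = 0 - (3 + 4) = 0 - 1*7 = 0 - 7 = -7)
S = -2*√3 (S = ((2*√3)*(-5))/5 = (-10*√3)/5 = -2*√3 ≈ -3.4641)
(S + U)² = (-2*√3 - 7)² = (-7 - 2*√3)²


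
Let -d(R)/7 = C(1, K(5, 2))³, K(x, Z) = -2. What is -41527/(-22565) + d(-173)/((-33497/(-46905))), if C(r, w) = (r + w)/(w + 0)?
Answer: 3719360077/6046878440 ≈ 0.61509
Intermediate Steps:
C(r, w) = (r + w)/w
d(R) = -7/8 (d(R) = -7*(-(1 - 2)³/8) = -7*(-½*(-1))³ = -7*(½)³ = -7*⅛ = -7/8)
-41527/(-22565) + d(-173)/((-33497/(-46905))) = -41527/(-22565) - 7/(8*((-33497/(-46905)))) = -41527*(-1/22565) - 7/(8*((-33497*(-1/46905)))) = 41527/22565 - 7/(8*33497/46905) = 41527/22565 - 7/8*46905/33497 = 41527/22565 - 328335/267976 = 3719360077/6046878440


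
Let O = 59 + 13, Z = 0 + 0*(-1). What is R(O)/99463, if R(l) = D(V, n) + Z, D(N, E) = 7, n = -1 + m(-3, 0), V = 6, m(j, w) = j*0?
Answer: 1/14209 ≈ 7.0378e-5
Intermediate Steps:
m(j, w) = 0
n = -1 (n = -1 + 0 = -1)
Z = 0 (Z = 0 + 0 = 0)
O = 72
R(l) = 7 (R(l) = 7 + 0 = 7)
R(O)/99463 = 7/99463 = 7*(1/99463) = 1/14209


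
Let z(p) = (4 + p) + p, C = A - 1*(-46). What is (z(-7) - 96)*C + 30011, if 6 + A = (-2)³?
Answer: 26619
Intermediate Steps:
A = -14 (A = -6 + (-2)³ = -6 - 8 = -14)
C = 32 (C = -14 - 1*(-46) = -14 + 46 = 32)
z(p) = 4 + 2*p
(z(-7) - 96)*C + 30011 = ((4 + 2*(-7)) - 96)*32 + 30011 = ((4 - 14) - 96)*32 + 30011 = (-10 - 96)*32 + 30011 = -106*32 + 30011 = -3392 + 30011 = 26619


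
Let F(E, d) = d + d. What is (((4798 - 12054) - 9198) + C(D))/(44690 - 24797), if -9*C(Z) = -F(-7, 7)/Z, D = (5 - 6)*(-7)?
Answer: -148084/179037 ≈ -0.82711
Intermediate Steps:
F(E, d) = 2*d
D = 7 (D = -1*(-7) = 7)
C(Z) = 14/(9*Z) (C(Z) = -(-1)*(2*7)/Z/9 = -(-1)*14/Z/9 = -(-14)/(9*Z) = 14/(9*Z))
(((4798 - 12054) - 9198) + C(D))/(44690 - 24797) = (((4798 - 12054) - 9198) + (14/9)/7)/(44690 - 24797) = ((-7256 - 9198) + (14/9)*(⅐))/19893 = (-16454 + 2/9)*(1/19893) = -148084/9*1/19893 = -148084/179037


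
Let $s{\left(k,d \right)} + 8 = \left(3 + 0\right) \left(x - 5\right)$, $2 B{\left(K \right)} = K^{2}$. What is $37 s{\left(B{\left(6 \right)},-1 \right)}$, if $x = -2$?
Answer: $-1073$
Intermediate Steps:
$B{\left(K \right)} = \frac{K^{2}}{2}$
$s{\left(k,d \right)} = -29$ ($s{\left(k,d \right)} = -8 + \left(3 + 0\right) \left(-2 - 5\right) = -8 + 3 \left(-7\right) = -8 - 21 = -29$)
$37 s{\left(B{\left(6 \right)},-1 \right)} = 37 \left(-29\right) = -1073$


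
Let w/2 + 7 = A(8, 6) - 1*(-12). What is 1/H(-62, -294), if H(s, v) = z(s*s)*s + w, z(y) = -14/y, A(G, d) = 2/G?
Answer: 62/665 ≈ 0.093233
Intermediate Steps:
w = 21/2 (w = -14 + 2*(2/8 - 1*(-12)) = -14 + 2*(2*(⅛) + 12) = -14 + 2*(¼ + 12) = -14 + 2*(49/4) = -14 + 49/2 = 21/2 ≈ 10.500)
H(s, v) = 21/2 - 14/s (H(s, v) = (-14/s²)*s + 21/2 = -14/s + 21/2 = 21/2 - 14/s)
1/H(-62, -294) = 1/(21/2 - 14/(-62)) = 1/(21/2 - 14*(-1/62)) = 1/(21/2 + 7/31) = 1/(665/62) = 62/665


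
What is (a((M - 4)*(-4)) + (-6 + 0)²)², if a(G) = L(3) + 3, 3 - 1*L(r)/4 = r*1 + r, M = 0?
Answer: 729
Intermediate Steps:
L(r) = 12 - 8*r (L(r) = 12 - 4*(r*1 + r) = 12 - 4*(r + r) = 12 - 8*r)
a(G) = -9 (a(G) = (12 - 8*3) + 3 = (12 - 24) + 3 = -12 + 3 = -9)
(a((M - 4)*(-4)) + (-6 + 0)²)² = (-9 + (-6 + 0)²)² = (-9 + (-6)²)² = (-9 + 36)² = 27² = 729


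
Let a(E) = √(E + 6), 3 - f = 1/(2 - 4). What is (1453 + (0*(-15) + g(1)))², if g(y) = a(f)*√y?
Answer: (2906 + √38)²/4 ≈ 2.1202e+6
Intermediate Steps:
f = 7/2 (f = 3 - 1/(2 - 4) = 3 - 1/(-2) = 3 - 1*(-½) = 3 + ½ = 7/2 ≈ 3.5000)
a(E) = √(6 + E)
g(y) = √38*√y/2 (g(y) = √(6 + 7/2)*√y = √(19/2)*√y = (√38/2)*√y = √38*√y/2)
(1453 + (0*(-15) + g(1)))² = (1453 + (0*(-15) + √38*√1/2))² = (1453 + (0 + (½)*√38*1))² = (1453 + (0 + √38/2))² = (1453 + √38/2)²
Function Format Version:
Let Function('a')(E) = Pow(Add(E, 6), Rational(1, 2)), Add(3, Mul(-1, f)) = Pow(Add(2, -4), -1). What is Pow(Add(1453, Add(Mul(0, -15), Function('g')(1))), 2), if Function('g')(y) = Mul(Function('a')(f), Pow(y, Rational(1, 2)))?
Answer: Mul(Rational(1, 4), Pow(Add(2906, Pow(38, Rational(1, 2))), 2)) ≈ 2.1202e+6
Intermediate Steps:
f = Rational(7, 2) (f = Add(3, Mul(-1, Pow(Add(2, -4), -1))) = Add(3, Mul(-1, Pow(-2, -1))) = Add(3, Mul(-1, Rational(-1, 2))) = Add(3, Rational(1, 2)) = Rational(7, 2) ≈ 3.5000)
Function('a')(E) = Pow(Add(6, E), Rational(1, 2))
Function('g')(y) = Mul(Rational(1, 2), Pow(38, Rational(1, 2)), Pow(y, Rational(1, 2))) (Function('g')(y) = Mul(Pow(Add(6, Rational(7, 2)), Rational(1, 2)), Pow(y, Rational(1, 2))) = Mul(Pow(Rational(19, 2), Rational(1, 2)), Pow(y, Rational(1, 2))) = Mul(Mul(Rational(1, 2), Pow(38, Rational(1, 2))), Pow(y, Rational(1, 2))) = Mul(Rational(1, 2), Pow(38, Rational(1, 2)), Pow(y, Rational(1, 2))))
Pow(Add(1453, Add(Mul(0, -15), Function('g')(1))), 2) = Pow(Add(1453, Add(Mul(0, -15), Mul(Rational(1, 2), Pow(38, Rational(1, 2)), Pow(1, Rational(1, 2))))), 2) = Pow(Add(1453, Add(0, Mul(Rational(1, 2), Pow(38, Rational(1, 2)), 1))), 2) = Pow(Add(1453, Add(0, Mul(Rational(1, 2), Pow(38, Rational(1, 2))))), 2) = Pow(Add(1453, Mul(Rational(1, 2), Pow(38, Rational(1, 2)))), 2)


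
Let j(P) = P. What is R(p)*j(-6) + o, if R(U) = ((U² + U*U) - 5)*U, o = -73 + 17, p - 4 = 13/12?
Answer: -213085/144 ≈ -1479.8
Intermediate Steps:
p = 61/12 (p = 4 + 13/12 = 61/12 ≈ 5.0833)
o = -56
R(U) = U*(-5 + 2*U²) (R(U) = ((U² + U²) - 5)*U = (2*U² - 5)*U = (-5 + 2*U²)*U = U*(-5 + 2*U²))
R(p)*j(-6) + o = (61*(-5 + 2*(61/12)²)/12)*(-6) - 56 = (61*(-5 + 2*(3721/144))/12)*(-6) - 56 = (61*(-5 + 3721/72)/12)*(-6) - 56 = ((61/12)*(3361/72))*(-6) - 56 = (205021/864)*(-6) - 56 = -205021/144 - 56 = -213085/144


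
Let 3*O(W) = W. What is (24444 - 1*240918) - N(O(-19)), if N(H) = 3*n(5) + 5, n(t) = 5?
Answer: -216494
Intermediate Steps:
O(W) = W/3
N(H) = 20 (N(H) = 3*5 + 5 = 15 + 5 = 20)
(24444 - 1*240918) - N(O(-19)) = (24444 - 1*240918) - 1*20 = (24444 - 240918) - 20 = -216474 - 20 = -216494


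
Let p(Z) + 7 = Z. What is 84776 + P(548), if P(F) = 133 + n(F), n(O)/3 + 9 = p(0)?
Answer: 84861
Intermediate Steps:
p(Z) = -7 + Z
n(O) = -48 (n(O) = -27 + 3*(-7 + 0) = -27 + 3*(-7) = -27 - 21 = -48)
P(F) = 85 (P(F) = 133 - 48 = 85)
84776 + P(548) = 84776 + 85 = 84861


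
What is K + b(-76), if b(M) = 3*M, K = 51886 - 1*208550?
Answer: -156892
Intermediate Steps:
K = -156664 (K = 51886 - 208550 = -156664)
K + b(-76) = -156664 + 3*(-76) = -156664 - 228 = -156892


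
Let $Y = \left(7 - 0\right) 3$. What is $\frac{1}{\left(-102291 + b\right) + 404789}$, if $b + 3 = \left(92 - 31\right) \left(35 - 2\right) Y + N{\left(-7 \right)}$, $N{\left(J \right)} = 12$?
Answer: $\frac{1}{344780} \approx 2.9004 \cdot 10^{-6}$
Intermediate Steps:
$Y = 21$ ($Y = \left(7 + \left(-4 + 4\right)\right) 3 = \left(7 + 0\right) 3 = 7 \cdot 3 = 21$)
$b = 42282$ ($b = -3 + \left(\left(92 - 31\right) \left(35 - 2\right) 21 + 12\right) = -3 + \left(61 \cdot 33 \cdot 21 + 12\right) = -3 + \left(2013 \cdot 21 + 12\right) = -3 + \left(42273 + 12\right) = -3 + 42285 = 42282$)
$\frac{1}{\left(-102291 + b\right) + 404789} = \frac{1}{\left(-102291 + 42282\right) + 404789} = \frac{1}{-60009 + 404789} = \frac{1}{344780}$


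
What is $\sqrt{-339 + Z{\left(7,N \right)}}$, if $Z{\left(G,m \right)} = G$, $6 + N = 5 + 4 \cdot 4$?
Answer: $2 i \sqrt{83} \approx 18.221 i$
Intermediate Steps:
$N = 15$ ($N = -6 + \left(5 + 4 \cdot 4\right) = -6 + \left(5 + 16\right) = -6 + 21 = 15$)
$\sqrt{-339 + Z{\left(7,N \right)}} = \sqrt{-339 + 7} = \sqrt{-332} = 2 i \sqrt{83}$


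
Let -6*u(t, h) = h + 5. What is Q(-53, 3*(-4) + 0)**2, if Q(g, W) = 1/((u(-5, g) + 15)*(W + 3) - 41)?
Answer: 1/61504 ≈ 1.6259e-5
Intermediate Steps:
u(t, h) = -5/6 - h/6 (u(t, h) = -(h + 5)/6 = -(5 + h)/6 = -5/6 - h/6)
Q(g, W) = 1/(-41 + (3 + W)*(85/6 - g/6)) (Q(g, W) = 1/(((-5/6 - g/6) + 15)*(W + 3) - 41) = 1/((85/6 - g/6)*(3 + W) - 41) = 1/((3 + W)*(85/6 - g/6) - 41) = 1/(-41 + (3 + W)*(85/6 - g/6)))
Q(-53, 3*(-4) + 0)**2 = (-6/(-9 - 85*(3*(-4) + 0) + 3*(-53) + (3*(-4) + 0)*(-53)))**2 = (-6/(-9 - 85*(-12 + 0) - 159 + (-12 + 0)*(-53)))**2 = (-6/(-9 - 85*(-12) - 159 - 12*(-53)))**2 = (-6/(-9 + 1020 - 159 + 636))**2 = (-6/1488)**2 = (-6*1/1488)**2 = (-1/248)**2 = 1/61504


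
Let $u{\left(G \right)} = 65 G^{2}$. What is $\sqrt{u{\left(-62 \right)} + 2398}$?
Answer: $\sqrt{252258} \approx 502.25$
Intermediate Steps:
$\sqrt{u{\left(-62 \right)} + 2398} = \sqrt{65 \left(-62\right)^{2} + 2398} = \sqrt{65 \cdot 3844 + 2398} = \sqrt{249860 + 2398} = \sqrt{252258}$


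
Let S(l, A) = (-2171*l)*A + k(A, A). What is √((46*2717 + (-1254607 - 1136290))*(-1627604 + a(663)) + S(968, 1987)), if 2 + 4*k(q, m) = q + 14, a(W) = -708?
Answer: 25*√23586821439/2 ≈ 1.9198e+6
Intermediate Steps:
k(q, m) = 3 + q/4 (k(q, m) = -½ + (q + 14)/4 = -½ + (14 + q)/4 = -½ + (7/2 + q/4) = 3 + q/4)
S(l, A) = 3 + A/4 - 2171*A*l (S(l, A) = (-2171*l)*A + (3 + A/4) = -2171*A*l + (3 + A/4) = 3 + A/4 - 2171*A*l)
√((46*2717 + (-1254607 - 1136290))*(-1627604 + a(663)) + S(968, 1987)) = √((46*2717 + (-1254607 - 1136290))*(-1627604 - 708) + (3 + (¼)*1987 - 2171*1987*968)) = √((124982 - 2390897)*(-1628312) + (3 + 1987/4 - 4175736136)) = √(-2265915*(-1628312) - 16702942545/4) = √(3689616585480 - 16702942545/4) = √(14741763399375/4) = 25*√23586821439/2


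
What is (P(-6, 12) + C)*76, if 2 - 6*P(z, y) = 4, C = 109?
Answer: 24776/3 ≈ 8258.7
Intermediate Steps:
P(z, y) = -⅓ (P(z, y) = ⅓ - ⅙*4 = ⅓ - ⅔ = -⅓)
(P(-6, 12) + C)*76 = (-⅓ + 109)*76 = (326/3)*76 = 24776/3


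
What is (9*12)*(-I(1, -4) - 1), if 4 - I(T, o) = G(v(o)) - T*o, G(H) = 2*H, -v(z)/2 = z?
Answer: 1620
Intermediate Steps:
v(z) = -2*z
I(T, o) = 4 + 4*o + T*o (I(T, o) = 4 - (2*(-2*o) - T*o) = 4 - (-4*o - T*o) = 4 + (4*o + T*o) = 4 + 4*o + T*o)
(9*12)*(-I(1, -4) - 1) = (9*12)*(-(4 + 4*(-4) + 1*(-4)) - 1) = 108*(-(4 - 16 - 4) - 1) = 108*(-1*(-16) - 1) = 108*(16 - 1) = 108*15 = 1620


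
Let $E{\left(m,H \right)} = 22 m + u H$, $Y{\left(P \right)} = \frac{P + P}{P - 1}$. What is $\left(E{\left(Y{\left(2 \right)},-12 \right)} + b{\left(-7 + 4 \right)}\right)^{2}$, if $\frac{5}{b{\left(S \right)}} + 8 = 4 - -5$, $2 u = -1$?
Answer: $9801$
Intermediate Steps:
$Y{\left(P \right)} = \frac{2 P}{-1 + P}$
$u = - \frac{1}{2}$ ($u = \frac{1}{2} \left(-1\right) = - \frac{1}{2} \approx -0.5$)
$E{\left(m,H \right)} = 22 m - \frac{H}{2}$
$b{\left(S \right)} = 5$ ($b{\left(S \right)} = \frac{5}{-8 + \left(4 - -5\right)} = \frac{5}{-8 + \left(4 + 5\right)} = \frac{5}{-8 + 9} = \frac{5}{1} = 5 \cdot 1 = 5$)
$\left(E{\left(Y{\left(2 \right)},-12 \right)} + b{\left(-7 + 4 \right)}\right)^{2} = \left(\left(22 \cdot 2 \cdot 2 \frac{1}{-1 + 2} - -6\right) + 5\right)^{2} = \left(\left(22 \cdot 2 \cdot 2 \cdot 1^{-1} + 6\right) + 5\right)^{2} = \left(\left(22 \cdot 2 \cdot 2 \cdot 1 + 6\right) + 5\right)^{2} = \left(\left(22 \cdot 4 + 6\right) + 5\right)^{2} = \left(\left(88 + 6\right) + 5\right)^{2} = \left(94 + 5\right)^{2} = 99^{2} = 9801$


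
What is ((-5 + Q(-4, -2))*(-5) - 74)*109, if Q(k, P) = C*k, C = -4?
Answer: -14061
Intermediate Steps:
Q(k, P) = -4*k
((-5 + Q(-4, -2))*(-5) - 74)*109 = ((-5 - 4*(-4))*(-5) - 74)*109 = ((-5 + 16)*(-5) - 74)*109 = (11*(-5) - 74)*109 = (-55 - 74)*109 = -129*109 = -14061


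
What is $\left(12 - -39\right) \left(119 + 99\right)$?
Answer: $11118$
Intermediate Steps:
$\left(12 - -39\right) \left(119 + 99\right) = \left(12 + 39\right) 218 = 51 \cdot 218 = 11118$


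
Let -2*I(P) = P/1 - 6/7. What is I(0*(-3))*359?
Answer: 1077/7 ≈ 153.86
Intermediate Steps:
I(P) = 3/7 - P/2 (I(P) = -(P/1 - 6/7)/2 = -(P*1 - 6*1/7)/2 = -(P - 6/7)/2 = -(-6/7 + P)/2 = 3/7 - P/2)
I(0*(-3))*359 = (3/7 - 0*(-3))*359 = (3/7 - 1/2*0)*359 = (3/7 + 0)*359 = (3/7)*359 = 1077/7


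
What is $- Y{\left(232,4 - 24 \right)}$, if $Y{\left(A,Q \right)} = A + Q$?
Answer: $-212$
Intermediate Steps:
$- Y{\left(232,4 - 24 \right)} = - (232 + \left(4 - 24\right)) = - (232 - 20) = \left(-1\right) 212 = -212$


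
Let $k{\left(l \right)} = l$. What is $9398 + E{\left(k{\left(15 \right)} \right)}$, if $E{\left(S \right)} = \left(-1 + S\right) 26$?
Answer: $9762$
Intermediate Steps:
$E{\left(S \right)} = -26 + 26 S$
$9398 + E{\left(k{\left(15 \right)} \right)} = 9398 + \left(-26 + 26 \cdot 15\right) = 9398 + \left(-26 + 390\right) = 9398 + 364 = 9762$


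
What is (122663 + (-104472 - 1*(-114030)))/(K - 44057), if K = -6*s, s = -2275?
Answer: -132221/30407 ≈ -4.3484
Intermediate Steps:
K = 13650 (K = -6*(-2275) = 13650)
(122663 + (-104472 - 1*(-114030)))/(K - 44057) = (122663 + (-104472 - 1*(-114030)))/(13650 - 44057) = (122663 + (-104472 + 114030))/(-30407) = (122663 + 9558)*(-1/30407) = 132221*(-1/30407) = -132221/30407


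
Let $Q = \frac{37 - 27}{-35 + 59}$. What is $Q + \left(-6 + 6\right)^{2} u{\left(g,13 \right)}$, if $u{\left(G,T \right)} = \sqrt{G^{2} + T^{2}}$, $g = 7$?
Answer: $\frac{5}{12} \approx 0.41667$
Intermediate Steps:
$Q = \frac{5}{12}$ ($Q = \frac{10}{24} = 10 \cdot \frac{1}{24} = \frac{5}{12} \approx 0.41667$)
$Q + \left(-6 + 6\right)^{2} u{\left(g,13 \right)} = \frac{5}{12} + \left(-6 + 6\right)^{2} \sqrt{7^{2} + 13^{2}} = \frac{5}{12} + 0^{2} \sqrt{49 + 169} = \frac{5}{12} + 0 \sqrt{218} = \frac{5}{12} + 0 = \frac{5}{12}$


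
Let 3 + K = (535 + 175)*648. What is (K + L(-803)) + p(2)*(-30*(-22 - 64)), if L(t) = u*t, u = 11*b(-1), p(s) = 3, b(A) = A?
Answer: 476650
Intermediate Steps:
u = -11 (u = 11*(-1) = -11)
L(t) = -11*t
K = 460077 (K = -3 + (535 + 175)*648 = -3 + 710*648 = -3 + 460080 = 460077)
(K + L(-803)) + p(2)*(-30*(-22 - 64)) = (460077 - 11*(-803)) + 3*(-30*(-22 - 64)) = (460077 + 8833) + 3*(-30*(-86)) = 468910 + 3*2580 = 468910 + 7740 = 476650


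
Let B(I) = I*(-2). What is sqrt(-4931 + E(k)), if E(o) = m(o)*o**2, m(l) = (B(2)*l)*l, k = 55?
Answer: I*sqrt(36607431) ≈ 6050.4*I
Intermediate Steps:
B(I) = -2*I
m(l) = -4*l**2 (m(l) = ((-2*2)*l)*l = (-4*l)*l = -4*l**2)
E(o) = -4*o**4 (E(o) = (-4*o**2)*o**2 = -4*o**4)
sqrt(-4931 + E(k)) = sqrt(-4931 - 4*55**4) = sqrt(-4931 - 4*9150625) = sqrt(-4931 - 36602500) = sqrt(-36607431) = I*sqrt(36607431)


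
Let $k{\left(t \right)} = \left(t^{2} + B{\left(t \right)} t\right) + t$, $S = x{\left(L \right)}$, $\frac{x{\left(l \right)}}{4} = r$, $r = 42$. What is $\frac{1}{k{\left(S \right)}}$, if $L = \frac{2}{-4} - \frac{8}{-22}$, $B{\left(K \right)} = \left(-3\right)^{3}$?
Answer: $\frac{1}{23856} \approx 4.1918 \cdot 10^{-5}$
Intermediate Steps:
$B{\left(K \right)} = -27$
$L = - \frac{3}{22}$ ($L = 2 \left(- \frac{1}{4}\right) - - \frac{4}{11} = - \frac{1}{2} + \frac{4}{11} = - \frac{3}{22} \approx -0.13636$)
$x{\left(l \right)} = 168$ ($x{\left(l \right)} = 4 \cdot 42 = 168$)
$S = 168$
$k{\left(t \right)} = t^{2} - 26 t$ ($k{\left(t \right)} = \left(t^{2} - 27 t\right) + t = t^{2} - 26 t$)
$\frac{1}{k{\left(S \right)}} = \frac{1}{168 \left(-26 + 168\right)} = \frac{1}{168 \cdot 142} = \frac{1}{23856}$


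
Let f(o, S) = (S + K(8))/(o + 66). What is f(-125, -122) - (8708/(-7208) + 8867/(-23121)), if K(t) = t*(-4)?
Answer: 10328714777/2458178478 ≈ 4.2018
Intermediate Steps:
K(t) = -4*t
f(o, S) = (-32 + S)/(66 + o) (f(o, S) = (S - 4*8)/(o + 66) = (S - 32)/(66 + o) = (-32 + S)/(66 + o))
f(-125, -122) - (8708/(-7208) + 8867/(-23121)) = (-32 - 122)/(66 - 125) - (8708/(-7208) + 8867/(-23121)) = -154/(-59) - (8708*(-1/7208) + 8867*(-1/23121)) = -1/59*(-154) - (-2177/1802 - 8867/23121) = 154/59 - 1*(-66312751/41664042) = 154/59 + 66312751/41664042 = 10328714777/2458178478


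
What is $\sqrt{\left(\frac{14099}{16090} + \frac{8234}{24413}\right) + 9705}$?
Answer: $\frac{\sqrt{1497628968740401580490}}{392805170} \approx 98.52$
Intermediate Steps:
$\sqrt{\left(\frac{14099}{16090} + \frac{8234}{24413}\right) + 9705} = \sqrt{\frac{476683947}{392805170} + 9705} = \sqrt{\frac{3812650858797}{392805170}} = \frac{\sqrt{1497628968740401580490}}{392805170}$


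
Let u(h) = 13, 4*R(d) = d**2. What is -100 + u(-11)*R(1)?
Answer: -387/4 ≈ -96.750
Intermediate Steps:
R(d) = d**2/4
-100 + u(-11)*R(1) = -100 + 13*((1/4)*1**2) = -100 + 13*((1/4)*1) = -100 + 13*(1/4) = -100 + 13/4 = -387/4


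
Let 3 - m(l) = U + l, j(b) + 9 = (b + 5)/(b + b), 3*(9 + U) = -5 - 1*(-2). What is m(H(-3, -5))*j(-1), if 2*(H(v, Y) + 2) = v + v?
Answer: -198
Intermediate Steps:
U = -10 (U = -9 + (-5 - 1*(-2))/3 = -9 + (-5 + 2)/3 = -9 + (⅓)*(-3) = -9 - 1 = -10)
H(v, Y) = -2 + v (H(v, Y) = -2 + (v + v)/2 = -2 + (2*v)/2 = -2 + v)
j(b) = -9 + (5 + b)/(2*b) (j(b) = -9 + (b + 5)/(b + b) = -9 + (5 + b)/((2*b)) = -9 + (5 + b)*(1/(2*b)) = -9 + (5 + b)/(2*b))
m(l) = 13 - l (m(l) = 3 - (-10 + l) = 3 + (10 - l) = 13 - l)
m(H(-3, -5))*j(-1) = (13 - (-2 - 3))*((½)*(5 - 17*(-1))/(-1)) = (13 - 1*(-5))*((½)*(-1)*(5 + 17)) = (13 + 5)*((½)*(-1)*22) = 18*(-11) = -198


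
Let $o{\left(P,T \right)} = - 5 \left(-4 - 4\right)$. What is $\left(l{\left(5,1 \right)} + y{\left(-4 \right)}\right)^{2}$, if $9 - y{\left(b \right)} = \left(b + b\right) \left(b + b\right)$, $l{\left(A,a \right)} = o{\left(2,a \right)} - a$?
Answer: $256$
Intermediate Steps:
$o{\left(P,T \right)} = 40$ ($o{\left(P,T \right)} = \left(-5\right) \left(-8\right) = 40$)
$l{\left(A,a \right)} = 40 - a$
$y{\left(b \right)} = 9 - 4 b^{2}$ ($y{\left(b \right)} = 9 - \left(b + b\right) \left(b + b\right) = 9 - 2 b 2 b = 9 - 4 b^{2}$)
$\left(l{\left(5,1 \right)} + y{\left(-4 \right)}\right)^{2} = \left(\left(40 - 1\right) + \left(9 - 4 \left(-4\right)^{2}\right)\right)^{2} = \left(\left(40 - 1\right) + \left(9 - 64\right)\right)^{2} = \left(39 + \left(9 - 64\right)\right)^{2} = \left(39 - 55\right)^{2} = \left(-16\right)^{2} = 256$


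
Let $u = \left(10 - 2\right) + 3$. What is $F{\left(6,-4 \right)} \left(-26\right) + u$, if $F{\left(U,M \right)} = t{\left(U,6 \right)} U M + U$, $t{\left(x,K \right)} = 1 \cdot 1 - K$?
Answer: $-3265$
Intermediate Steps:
$t{\left(x,K \right)} = 1 - K$
$F{\left(U,M \right)} = U - 5 M U$ ($F{\left(U,M \right)} = \left(1 - 6\right) U M + U = - 5 U M + U = - 5 M U + U = U - 5 M U$)
$u = 11$ ($u = 8 + 3 = 11$)
$F{\left(6,-4 \right)} \left(-26\right) + u = 6 \left(1 - -20\right) \left(-26\right) + 11 = 6 \left(1 + 20\right) \left(-26\right) + 11 = 6 \cdot 21 \left(-26\right) + 11 = 126 \left(-26\right) + 11 = -3276 + 11 = -3265$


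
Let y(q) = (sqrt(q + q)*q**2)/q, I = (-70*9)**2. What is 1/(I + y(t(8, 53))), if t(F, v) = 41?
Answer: 198450/78764736079 - 41*sqrt(82)/157529472158 ≈ 2.5172e-6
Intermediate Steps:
I = 396900 (I = (-630)**2 = 396900)
y(q) = sqrt(2)*q**(3/2) (y(q) = (sqrt(2*q)*q**2)/q = ((sqrt(2)*sqrt(q))*q**2)/q = (sqrt(2)*q**(5/2))/q = sqrt(2)*q**(3/2))
1/(I + y(t(8, 53))) = 1/(396900 + sqrt(2)*41**(3/2)) = 1/(396900 + sqrt(2)*(41*sqrt(41))) = 1/(396900 + 41*sqrt(82))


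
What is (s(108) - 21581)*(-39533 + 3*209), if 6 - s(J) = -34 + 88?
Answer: 841497874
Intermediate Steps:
s(J) = -48 (s(J) = 6 - (-34 + 88) = 6 - 1*54 = 6 - 54 = -48)
(s(108) - 21581)*(-39533 + 3*209) = (-48 - 21581)*(-39533 + 3*209) = -21629*(-39533 + 627) = -21629*(-38906) = 841497874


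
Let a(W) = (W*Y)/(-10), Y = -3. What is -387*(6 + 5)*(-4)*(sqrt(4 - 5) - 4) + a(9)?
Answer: -681093/10 + 17028*I ≈ -68109.0 + 17028.0*I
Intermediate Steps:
a(W) = 3*W/10 (a(W) = (W*(-3))/(-10) = -3*W*(-1/10) = 3*W/10)
-387*(6 + 5)*(-4)*(sqrt(4 - 5) - 4) + a(9) = -387*(6 + 5)*(-4)*(sqrt(4 - 5) - 4) + (3/10)*9 = -387*11*(-4)*(sqrt(-1) - 4) + 27/10 = -(-17028)*(I - 4) + 27/10 = -(-17028)*(-4 + I) + 27/10 = -387*(176 - 44*I) + 27/10 = (-68112 + 17028*I) + 27/10 = -681093/10 + 17028*I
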